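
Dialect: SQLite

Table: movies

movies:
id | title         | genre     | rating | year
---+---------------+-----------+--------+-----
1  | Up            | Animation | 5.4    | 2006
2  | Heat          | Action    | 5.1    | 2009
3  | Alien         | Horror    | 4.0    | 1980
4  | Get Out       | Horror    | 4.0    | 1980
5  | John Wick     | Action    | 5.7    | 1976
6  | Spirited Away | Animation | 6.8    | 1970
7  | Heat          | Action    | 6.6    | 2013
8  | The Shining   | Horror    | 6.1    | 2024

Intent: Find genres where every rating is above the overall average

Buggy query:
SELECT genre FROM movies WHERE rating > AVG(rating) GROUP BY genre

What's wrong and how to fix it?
Bug: WHERE evaluates per row before aggregation, so AVG() is unavailable

Fix: Compute the overall average in a scalar subquery and compare each group's MIN against it in HAVING

Corrected query:
SELECT genre FROM movies GROUP BY genre HAVING MIN(rating) > (SELECT AVG(rating) FROM movies)

Result:
(no rows)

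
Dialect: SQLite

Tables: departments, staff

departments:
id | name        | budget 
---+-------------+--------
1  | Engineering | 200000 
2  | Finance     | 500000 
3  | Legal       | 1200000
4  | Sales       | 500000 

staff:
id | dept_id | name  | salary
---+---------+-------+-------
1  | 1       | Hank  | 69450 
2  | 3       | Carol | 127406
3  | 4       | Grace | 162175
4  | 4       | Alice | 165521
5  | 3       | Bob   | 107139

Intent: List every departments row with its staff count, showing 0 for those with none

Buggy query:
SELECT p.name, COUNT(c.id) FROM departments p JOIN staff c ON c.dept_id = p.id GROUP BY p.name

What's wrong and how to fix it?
Bug: An inner join excludes parents with zero children

Fix: Use LEFT JOIN so parents without children still appear (COUNT(c.id) gives 0)

Corrected query:
SELECT p.name, COUNT(c.id) FROM departments p LEFT JOIN staff c ON c.dept_id = p.id GROUP BY p.name

Result:
name        | COUNT(c.id)
------------+------------
Engineering | 1          
Finance     | 0          
Legal       | 2          
Sales       | 2          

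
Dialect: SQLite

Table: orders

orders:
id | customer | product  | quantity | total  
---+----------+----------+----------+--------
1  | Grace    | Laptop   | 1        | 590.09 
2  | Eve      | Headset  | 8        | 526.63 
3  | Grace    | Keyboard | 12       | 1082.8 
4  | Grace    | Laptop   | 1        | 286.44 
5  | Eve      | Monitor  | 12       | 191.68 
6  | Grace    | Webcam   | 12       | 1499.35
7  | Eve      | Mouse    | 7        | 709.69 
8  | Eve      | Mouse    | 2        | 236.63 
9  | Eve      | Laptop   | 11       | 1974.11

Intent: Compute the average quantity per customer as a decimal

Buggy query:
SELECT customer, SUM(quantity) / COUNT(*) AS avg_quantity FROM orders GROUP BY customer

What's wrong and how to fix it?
Bug: Both operands are integers, so '/' performs integer division and truncates

Fix: Multiply by 1.0 (or CAST to REAL) to force floating-point division

Corrected query:
SELECT customer, SUM(quantity) * 1.0 / COUNT(*) AS avg_quantity FROM orders GROUP BY customer

Result:
customer | avg_quantity
---------+-------------
Eve      | 8           
Grace    | 6.5         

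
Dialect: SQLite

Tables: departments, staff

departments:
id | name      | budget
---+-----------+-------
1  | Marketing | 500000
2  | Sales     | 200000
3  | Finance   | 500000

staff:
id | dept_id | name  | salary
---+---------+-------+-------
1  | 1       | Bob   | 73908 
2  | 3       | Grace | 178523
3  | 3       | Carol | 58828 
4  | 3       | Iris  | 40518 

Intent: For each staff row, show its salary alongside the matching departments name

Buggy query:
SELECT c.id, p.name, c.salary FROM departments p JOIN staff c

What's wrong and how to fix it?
Bug: JOIN with no ON clause produces a cartesian product; every staff row pairs with every departments row

Fix: Specify the join condition linking the foreign key to the parent id

Corrected query:
SELECT c.id, p.name, c.salary FROM departments p JOIN staff c ON c.dept_id = p.id

Result:
id | name      | salary
---+-----------+-------
1  | Marketing | 73908 
2  | Finance   | 178523
3  | Finance   | 58828 
4  | Finance   | 40518 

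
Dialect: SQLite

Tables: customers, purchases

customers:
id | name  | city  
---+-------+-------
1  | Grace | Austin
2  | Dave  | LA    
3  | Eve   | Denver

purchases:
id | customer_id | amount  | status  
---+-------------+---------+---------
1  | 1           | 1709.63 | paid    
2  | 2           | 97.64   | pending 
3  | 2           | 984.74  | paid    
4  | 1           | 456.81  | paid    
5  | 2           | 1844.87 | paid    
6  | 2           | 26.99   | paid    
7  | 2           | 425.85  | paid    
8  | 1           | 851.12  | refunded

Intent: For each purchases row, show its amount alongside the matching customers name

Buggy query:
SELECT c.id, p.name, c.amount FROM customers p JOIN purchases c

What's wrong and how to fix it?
Bug: Missing join condition: each purchases row is matched to all customers rows instead of just its own

Fix: Add ON c.customer_id = p.id to the JOIN

Corrected query:
SELECT c.id, p.name, c.amount FROM customers p JOIN purchases c ON c.customer_id = p.id

Result:
id | name  | amount 
---+-------+--------
1  | Grace | 1709.63
2  | Dave  | 97.64  
3  | Dave  | 984.74 
4  | Grace | 456.81 
5  | Dave  | 1844.87
6  | Dave  | 26.99  
7  | Dave  | 425.85 
8  | Grace | 851.12 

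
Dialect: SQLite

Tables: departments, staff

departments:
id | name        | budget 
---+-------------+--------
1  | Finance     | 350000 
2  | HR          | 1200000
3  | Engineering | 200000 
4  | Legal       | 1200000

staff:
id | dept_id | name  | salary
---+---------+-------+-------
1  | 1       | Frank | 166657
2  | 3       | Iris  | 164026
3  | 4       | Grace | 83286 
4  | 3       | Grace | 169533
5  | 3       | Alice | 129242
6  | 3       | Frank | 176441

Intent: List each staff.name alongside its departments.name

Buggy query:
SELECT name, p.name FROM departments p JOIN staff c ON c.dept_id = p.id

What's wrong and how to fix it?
Bug: Both tables have a 'name' column; the unqualified reference is ambiguous

Fix: Qualify the column with its table alias (c.name)

Corrected query:
SELECT c.name, p.name FROM departments p JOIN staff c ON c.dept_id = p.id

Result:
name  | name       
------+------------
Frank | Finance    
Iris  | Engineering
Grace | Legal      
Grace | Engineering
Alice | Engineering
Frank | Engineering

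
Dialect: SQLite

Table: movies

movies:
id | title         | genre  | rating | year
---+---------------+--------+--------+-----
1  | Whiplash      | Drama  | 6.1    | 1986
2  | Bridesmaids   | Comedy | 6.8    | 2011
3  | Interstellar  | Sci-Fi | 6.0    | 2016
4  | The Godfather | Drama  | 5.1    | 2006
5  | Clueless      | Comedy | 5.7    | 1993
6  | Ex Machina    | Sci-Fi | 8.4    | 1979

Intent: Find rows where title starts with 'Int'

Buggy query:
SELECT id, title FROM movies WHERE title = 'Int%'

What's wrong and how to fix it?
Bug: Wildcards only work with LIKE; '=' treats '%' as a literal character

Fix: Replace '=' with LIKE so 'Int%' is treated as a pattern

Corrected query:
SELECT id, title FROM movies WHERE title LIKE 'Int%'

Result:
id | title       
---+-------------
3  | Interstellar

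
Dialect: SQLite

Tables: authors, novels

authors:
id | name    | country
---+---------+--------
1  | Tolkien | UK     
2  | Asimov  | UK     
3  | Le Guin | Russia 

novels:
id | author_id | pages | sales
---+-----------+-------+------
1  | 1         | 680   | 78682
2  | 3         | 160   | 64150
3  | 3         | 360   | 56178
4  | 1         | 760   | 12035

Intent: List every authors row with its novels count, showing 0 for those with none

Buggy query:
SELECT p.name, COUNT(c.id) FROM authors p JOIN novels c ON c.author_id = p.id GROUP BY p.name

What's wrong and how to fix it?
Bug: An inner join excludes parents with zero children

Fix: Use LEFT JOIN so parents without children still appear (COUNT(c.id) gives 0)

Corrected query:
SELECT p.name, COUNT(c.id) FROM authors p LEFT JOIN novels c ON c.author_id = p.id GROUP BY p.name

Result:
name    | COUNT(c.id)
--------+------------
Asimov  | 0          
Le Guin | 2          
Tolkien | 2          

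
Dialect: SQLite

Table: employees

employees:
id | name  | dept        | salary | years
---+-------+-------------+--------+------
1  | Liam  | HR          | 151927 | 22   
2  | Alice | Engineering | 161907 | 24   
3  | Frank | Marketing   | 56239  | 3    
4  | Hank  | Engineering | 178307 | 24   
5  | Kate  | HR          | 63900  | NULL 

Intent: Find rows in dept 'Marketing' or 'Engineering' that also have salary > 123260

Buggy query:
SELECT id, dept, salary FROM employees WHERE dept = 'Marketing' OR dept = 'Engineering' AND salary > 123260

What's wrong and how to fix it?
Bug: Without parentheses, AND is evaluated before OR, so the salary filter only applies to the 'Engineering' branch

Fix: Group the OR with parentheses (or use IN), then AND the threshold

Corrected query:
SELECT id, dept, salary FROM employees WHERE (dept = 'Marketing' OR dept = 'Engineering') AND salary > 123260

Result:
id | dept        | salary
---+-------------+-------
2  | Engineering | 161907
4  | Engineering | 178307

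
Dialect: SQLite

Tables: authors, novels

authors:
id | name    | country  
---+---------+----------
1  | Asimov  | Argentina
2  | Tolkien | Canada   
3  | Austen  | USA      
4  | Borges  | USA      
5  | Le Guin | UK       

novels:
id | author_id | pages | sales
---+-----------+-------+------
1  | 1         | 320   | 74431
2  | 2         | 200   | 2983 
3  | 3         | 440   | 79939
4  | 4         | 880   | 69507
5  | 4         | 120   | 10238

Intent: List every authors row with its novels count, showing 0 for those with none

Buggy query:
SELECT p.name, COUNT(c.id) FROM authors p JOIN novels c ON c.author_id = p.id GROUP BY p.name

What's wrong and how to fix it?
Bug: INNER JOIN drops authors rows that have no matching novels rows

Fix: Use LEFT JOIN so parents without children still appear (COUNT(c.id) gives 0)

Corrected query:
SELECT p.name, COUNT(c.id) FROM authors p LEFT JOIN novels c ON c.author_id = p.id GROUP BY p.name

Result:
name    | COUNT(c.id)
--------+------------
Asimov  | 1          
Austen  | 1          
Borges  | 2          
Le Guin | 0          
Tolkien | 1          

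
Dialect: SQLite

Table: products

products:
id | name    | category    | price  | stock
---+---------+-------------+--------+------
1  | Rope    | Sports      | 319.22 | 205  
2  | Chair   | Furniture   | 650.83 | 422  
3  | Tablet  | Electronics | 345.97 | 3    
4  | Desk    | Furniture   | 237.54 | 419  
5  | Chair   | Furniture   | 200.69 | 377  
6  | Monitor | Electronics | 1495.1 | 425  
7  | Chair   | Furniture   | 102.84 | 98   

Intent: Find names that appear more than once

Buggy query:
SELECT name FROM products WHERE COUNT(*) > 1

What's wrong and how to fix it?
Bug: WHERE can't reference COUNT(*); aggregates are computed after WHERE

Fix: Group first, then use HAVING for the count condition

Corrected query:
SELECT name FROM products GROUP BY name HAVING COUNT(*) > 1

Result:
name 
-----
Chair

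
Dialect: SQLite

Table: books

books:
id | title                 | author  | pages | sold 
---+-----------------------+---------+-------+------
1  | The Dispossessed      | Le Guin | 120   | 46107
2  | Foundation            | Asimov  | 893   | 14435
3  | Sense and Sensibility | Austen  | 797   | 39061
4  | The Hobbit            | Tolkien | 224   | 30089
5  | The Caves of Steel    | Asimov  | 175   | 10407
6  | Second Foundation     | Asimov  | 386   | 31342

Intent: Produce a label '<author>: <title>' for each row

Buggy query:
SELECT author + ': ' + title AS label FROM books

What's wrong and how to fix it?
Bug: SQLite uses || for string concatenation; + coerces text to numbers (yielding 0)

Fix: Replace + with || to concatenate text

Corrected query:
SELECT author || ': ' || title AS label FROM books

Result:
label                        
-----------------------------
Le Guin: The Dispossessed    
Asimov: Foundation           
Austen: Sense and Sensibility
Tolkien: The Hobbit          
Asimov: The Caves of Steel   
Asimov: Second Foundation    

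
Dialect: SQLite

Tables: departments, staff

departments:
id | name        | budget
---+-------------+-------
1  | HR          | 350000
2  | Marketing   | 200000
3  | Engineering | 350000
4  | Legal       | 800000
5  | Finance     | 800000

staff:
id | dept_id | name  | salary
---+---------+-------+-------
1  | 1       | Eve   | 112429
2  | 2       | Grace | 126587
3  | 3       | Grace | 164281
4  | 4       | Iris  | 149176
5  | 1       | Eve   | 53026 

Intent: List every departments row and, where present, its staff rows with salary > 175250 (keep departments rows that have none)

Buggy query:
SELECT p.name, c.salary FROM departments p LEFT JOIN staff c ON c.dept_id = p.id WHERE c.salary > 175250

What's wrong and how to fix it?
Bug: Filtering c.salary in WHERE discards the NULL rows produced by LEFT JOIN, turning it into an inner join

Fix: Move the right-table condition into the ON clause so unmatched parents are kept

Corrected query:
SELECT p.name, c.salary FROM departments p LEFT JOIN staff c ON c.dept_id = p.id AND c.salary > 175250

Result:
name        | salary
------------+-------
HR          | NULL  
Marketing   | NULL  
Engineering | NULL  
Legal       | NULL  
Finance     | NULL  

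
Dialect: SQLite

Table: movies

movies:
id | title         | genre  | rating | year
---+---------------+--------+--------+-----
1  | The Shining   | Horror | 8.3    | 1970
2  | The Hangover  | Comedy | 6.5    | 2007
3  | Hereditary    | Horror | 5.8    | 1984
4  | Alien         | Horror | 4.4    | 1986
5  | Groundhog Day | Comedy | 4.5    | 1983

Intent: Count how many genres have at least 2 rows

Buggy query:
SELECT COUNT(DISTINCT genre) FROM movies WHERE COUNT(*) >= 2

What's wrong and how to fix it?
Bug: COUNT(*) cannot appear in WHERE; the per-group count doesn't exist yet

Fix: Group first with HAVING COUNT(*) >= 2, then COUNT the resulting groups

Corrected query:
SELECT COUNT(*) FROM (SELECT genre FROM movies GROUP BY genre HAVING COUNT(*) >= 2)

Result:
COUNT(*)
--------
2       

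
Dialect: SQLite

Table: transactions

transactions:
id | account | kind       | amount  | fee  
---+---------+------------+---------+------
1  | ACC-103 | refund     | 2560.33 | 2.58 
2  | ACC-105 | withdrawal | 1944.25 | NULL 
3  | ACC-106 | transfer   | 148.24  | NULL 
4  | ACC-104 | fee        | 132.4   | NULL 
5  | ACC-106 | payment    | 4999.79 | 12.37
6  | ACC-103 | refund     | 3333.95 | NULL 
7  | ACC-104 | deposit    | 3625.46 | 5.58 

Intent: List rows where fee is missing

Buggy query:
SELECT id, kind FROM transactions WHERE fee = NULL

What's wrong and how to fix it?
Bug: Comparing to NULL with '=' never matches; NULL = NULL is unknown, not true

Fix: Use IS NULL to test for NULL

Corrected query:
SELECT id, kind FROM transactions WHERE fee IS NULL

Result:
id | kind      
---+-----------
2  | withdrawal
3  | transfer  
4  | fee       
6  | refund    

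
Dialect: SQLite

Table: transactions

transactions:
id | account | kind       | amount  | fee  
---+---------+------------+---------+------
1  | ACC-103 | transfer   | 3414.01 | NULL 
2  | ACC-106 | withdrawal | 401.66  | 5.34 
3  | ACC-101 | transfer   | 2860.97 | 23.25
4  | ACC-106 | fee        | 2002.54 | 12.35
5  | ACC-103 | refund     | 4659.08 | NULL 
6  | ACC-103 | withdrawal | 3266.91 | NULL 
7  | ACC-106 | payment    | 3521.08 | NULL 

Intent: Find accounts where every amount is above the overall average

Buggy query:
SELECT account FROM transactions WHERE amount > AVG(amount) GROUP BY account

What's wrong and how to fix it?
Bug: AVG() is an aggregate; it can't sit directly in WHERE

Fix: Compute the overall average in a scalar subquery and compare each group's MIN against it in HAVING

Corrected query:
SELECT account FROM transactions GROUP BY account HAVING MIN(amount) > (SELECT AVG(amount) FROM transactions)

Result:
account
-------
ACC-103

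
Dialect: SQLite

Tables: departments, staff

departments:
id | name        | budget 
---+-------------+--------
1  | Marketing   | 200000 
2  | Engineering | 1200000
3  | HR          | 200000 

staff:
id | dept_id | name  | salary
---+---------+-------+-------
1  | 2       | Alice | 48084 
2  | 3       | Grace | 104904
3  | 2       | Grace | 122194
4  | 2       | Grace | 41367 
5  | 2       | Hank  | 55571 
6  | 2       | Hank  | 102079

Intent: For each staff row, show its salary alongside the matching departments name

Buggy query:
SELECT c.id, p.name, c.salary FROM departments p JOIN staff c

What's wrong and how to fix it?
Bug: Missing join condition: each staff row is matched to all departments rows instead of just its own

Fix: Specify the join condition linking the foreign key to the parent id

Corrected query:
SELECT c.id, p.name, c.salary FROM departments p JOIN staff c ON c.dept_id = p.id

Result:
id | name        | salary
---+-------------+-------
1  | Engineering | 48084 
2  | HR          | 104904
3  | Engineering | 122194
4  | Engineering | 41367 
5  | Engineering | 55571 
6  | Engineering | 102079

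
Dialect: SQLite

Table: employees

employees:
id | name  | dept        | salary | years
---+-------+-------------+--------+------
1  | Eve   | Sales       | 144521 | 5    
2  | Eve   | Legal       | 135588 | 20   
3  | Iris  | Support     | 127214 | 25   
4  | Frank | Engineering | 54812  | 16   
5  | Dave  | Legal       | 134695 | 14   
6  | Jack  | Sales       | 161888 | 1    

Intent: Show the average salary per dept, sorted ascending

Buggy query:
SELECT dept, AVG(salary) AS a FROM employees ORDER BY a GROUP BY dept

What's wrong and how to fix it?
Bug: ORDER BY appears before GROUP BY; SQL clause order requires GROUP BY first

Fix: Reorder: SELECT … FROM … GROUP BY … ORDER BY …

Corrected query:
SELECT dept, AVG(salary) AS a FROM employees GROUP BY dept ORDER BY a

Result:
dept        | a       
------------+---------
Engineering | 54812   
Support     | 127214  
Legal       | 135141.5
Sales       | 153204.5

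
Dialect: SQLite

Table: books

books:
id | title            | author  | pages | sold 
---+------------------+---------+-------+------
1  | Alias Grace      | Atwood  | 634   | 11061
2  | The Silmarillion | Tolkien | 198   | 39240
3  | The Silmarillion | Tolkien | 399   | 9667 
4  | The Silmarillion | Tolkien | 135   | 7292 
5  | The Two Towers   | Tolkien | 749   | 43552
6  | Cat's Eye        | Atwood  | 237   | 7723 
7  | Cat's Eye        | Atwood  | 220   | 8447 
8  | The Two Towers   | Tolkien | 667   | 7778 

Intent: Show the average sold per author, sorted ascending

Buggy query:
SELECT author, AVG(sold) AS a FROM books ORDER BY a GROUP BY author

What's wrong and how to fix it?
Bug: ORDER BY appears before GROUP BY; SQL clause order requires GROUP BY first

Fix: Reorder: SELECT … FROM … GROUP BY … ORDER BY …

Corrected query:
SELECT author, AVG(sold) AS a FROM books GROUP BY author ORDER BY a

Result:
author  | a      
--------+--------
Atwood  | 9077   
Tolkien | 21505.8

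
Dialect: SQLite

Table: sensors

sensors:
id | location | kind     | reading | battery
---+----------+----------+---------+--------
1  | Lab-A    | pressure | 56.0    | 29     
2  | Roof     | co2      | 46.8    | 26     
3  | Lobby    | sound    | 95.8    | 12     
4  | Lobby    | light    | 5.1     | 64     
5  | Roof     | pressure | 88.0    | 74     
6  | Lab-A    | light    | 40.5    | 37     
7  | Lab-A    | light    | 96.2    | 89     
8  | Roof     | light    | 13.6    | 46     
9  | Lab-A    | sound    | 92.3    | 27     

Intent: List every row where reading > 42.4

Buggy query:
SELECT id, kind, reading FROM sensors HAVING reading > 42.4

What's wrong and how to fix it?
Bug: This is a non-aggregate query (no GROUP BY, no aggregates), so in SQLite the HAVING clause is invalid here; a row-level condition belongs in WHERE

Fix: Use WHERE for row-level filtering

Corrected query:
SELECT id, kind, reading FROM sensors WHERE reading > 42.4

Result:
id | kind     | reading
---+----------+--------
1  | pressure | 56     
2  | co2      | 46.8   
3  | sound    | 95.8   
5  | pressure | 88     
7  | light    | 96.2   
9  | sound    | 92.3   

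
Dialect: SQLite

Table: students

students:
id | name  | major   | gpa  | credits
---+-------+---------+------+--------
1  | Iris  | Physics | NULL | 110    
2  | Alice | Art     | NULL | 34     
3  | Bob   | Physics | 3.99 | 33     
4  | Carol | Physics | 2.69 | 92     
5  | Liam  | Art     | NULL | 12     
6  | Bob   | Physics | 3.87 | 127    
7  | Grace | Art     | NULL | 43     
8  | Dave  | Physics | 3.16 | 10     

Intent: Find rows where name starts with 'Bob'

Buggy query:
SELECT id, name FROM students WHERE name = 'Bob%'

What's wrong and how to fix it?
Bug: Wildcards only work with LIKE; '=' treats '%' as a literal character

Fix: Use LIKE for wildcard pattern matching

Corrected query:
SELECT id, name FROM students WHERE name LIKE 'Bob%'

Result:
id | name
---+-----
3  | Bob 
6  | Bob 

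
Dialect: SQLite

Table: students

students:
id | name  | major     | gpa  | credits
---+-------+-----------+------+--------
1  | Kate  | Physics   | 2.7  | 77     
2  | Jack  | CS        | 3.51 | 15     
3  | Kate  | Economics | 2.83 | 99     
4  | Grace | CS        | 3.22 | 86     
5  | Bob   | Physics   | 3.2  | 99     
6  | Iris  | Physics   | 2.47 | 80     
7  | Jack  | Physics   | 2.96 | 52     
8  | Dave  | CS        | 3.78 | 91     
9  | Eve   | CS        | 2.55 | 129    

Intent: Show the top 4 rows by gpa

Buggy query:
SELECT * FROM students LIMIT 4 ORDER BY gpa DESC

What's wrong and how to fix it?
Bug: ORDER BY cannot follow LIMIT; LIMIT is the final clause

Fix: Sort with ORDER BY, then apply LIMIT

Corrected query:
SELECT * FROM students ORDER BY gpa DESC LIMIT 4

Result:
id | name  | major   | gpa  | credits
---+-------+---------+------+--------
8  | Dave  | CS      | 3.78 | 91     
2  | Jack  | CS      | 3.51 | 15     
4  | Grace | CS      | 3.22 | 86     
5  | Bob   | Physics | 3.2  | 99     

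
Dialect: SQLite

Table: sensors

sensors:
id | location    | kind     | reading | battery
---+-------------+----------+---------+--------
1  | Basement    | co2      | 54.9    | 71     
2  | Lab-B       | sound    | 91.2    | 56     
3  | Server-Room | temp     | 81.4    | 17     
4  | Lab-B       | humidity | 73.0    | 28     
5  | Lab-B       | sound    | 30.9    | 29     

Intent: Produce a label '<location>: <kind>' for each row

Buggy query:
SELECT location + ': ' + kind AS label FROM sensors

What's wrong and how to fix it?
Bug: '+' is numeric addition; on text columns SQLite converts them to 0 instead of concatenating

Fix: Replace + with || to concatenate text

Corrected query:
SELECT location || ': ' || kind AS label FROM sensors

Result:
label            
-----------------
Basement: co2    
Lab-B: sound     
Server-Room: temp
Lab-B: humidity  
Lab-B: sound     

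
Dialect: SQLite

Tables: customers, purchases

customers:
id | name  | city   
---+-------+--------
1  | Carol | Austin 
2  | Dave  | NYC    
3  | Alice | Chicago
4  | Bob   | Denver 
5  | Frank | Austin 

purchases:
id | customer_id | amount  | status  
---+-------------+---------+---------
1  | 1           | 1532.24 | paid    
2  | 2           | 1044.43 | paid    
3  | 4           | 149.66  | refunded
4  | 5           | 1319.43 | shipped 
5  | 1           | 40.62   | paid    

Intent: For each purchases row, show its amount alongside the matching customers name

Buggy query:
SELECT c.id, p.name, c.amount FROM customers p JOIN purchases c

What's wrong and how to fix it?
Bug: JOIN with no ON clause produces a cartesian product; every purchases row pairs with every customers row

Fix: Add ON c.customer_id = p.id to the JOIN

Corrected query:
SELECT c.id, p.name, c.amount FROM customers p JOIN purchases c ON c.customer_id = p.id

Result:
id | name  | amount 
---+-------+--------
1  | Carol | 1532.24
2  | Dave  | 1044.43
3  | Bob   | 149.66 
4  | Frank | 1319.43
5  | Carol | 40.62  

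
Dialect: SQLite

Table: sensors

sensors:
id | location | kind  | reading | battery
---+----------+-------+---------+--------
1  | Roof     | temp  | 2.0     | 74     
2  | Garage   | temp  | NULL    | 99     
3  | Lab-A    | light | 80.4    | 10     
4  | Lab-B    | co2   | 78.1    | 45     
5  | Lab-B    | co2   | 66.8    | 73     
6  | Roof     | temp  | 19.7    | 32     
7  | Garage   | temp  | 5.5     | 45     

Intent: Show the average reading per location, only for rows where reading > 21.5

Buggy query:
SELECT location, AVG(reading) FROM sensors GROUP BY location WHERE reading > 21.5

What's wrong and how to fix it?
Bug: WHERE cannot follow GROUP BY

Fix: Move the WHERE clause before GROUP BY

Corrected query:
SELECT location, AVG(reading) FROM sensors WHERE reading > 21.5 GROUP BY location

Result:
location | AVG(reading)
---------+-------------
Lab-A    | 80.4        
Lab-B    | 72.45       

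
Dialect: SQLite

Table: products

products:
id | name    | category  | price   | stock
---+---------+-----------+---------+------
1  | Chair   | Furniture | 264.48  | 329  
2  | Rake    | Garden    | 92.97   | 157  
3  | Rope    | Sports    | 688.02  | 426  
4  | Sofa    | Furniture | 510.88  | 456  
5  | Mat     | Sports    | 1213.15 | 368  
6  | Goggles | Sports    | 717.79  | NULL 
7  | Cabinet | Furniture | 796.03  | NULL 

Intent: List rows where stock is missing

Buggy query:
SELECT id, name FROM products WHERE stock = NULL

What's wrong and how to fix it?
Bug: '= NULL' is always unknown in SQL three-valued logic, so no rows match

Fix: Replace '= NULL' with 'IS NULL'

Corrected query:
SELECT id, name FROM products WHERE stock IS NULL

Result:
id | name   
---+--------
6  | Goggles
7  | Cabinet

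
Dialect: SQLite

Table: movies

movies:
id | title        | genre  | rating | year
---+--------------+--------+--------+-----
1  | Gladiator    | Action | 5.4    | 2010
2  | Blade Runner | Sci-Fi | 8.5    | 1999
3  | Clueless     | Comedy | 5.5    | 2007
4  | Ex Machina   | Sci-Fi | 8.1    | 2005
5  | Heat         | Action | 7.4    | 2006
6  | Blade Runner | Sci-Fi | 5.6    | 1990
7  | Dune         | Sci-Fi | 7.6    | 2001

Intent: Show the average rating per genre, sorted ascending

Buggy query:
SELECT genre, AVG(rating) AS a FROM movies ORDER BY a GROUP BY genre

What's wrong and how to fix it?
Bug: ORDER BY appears before GROUP BY; SQL clause order requires GROUP BY first

Fix: Move ORDER BY to the end, after GROUP BY

Corrected query:
SELECT genre, AVG(rating) AS a FROM movies GROUP BY genre ORDER BY a

Result:
genre  | a   
-------+-----
Comedy | 5.5 
Action | 6.4 
Sci-Fi | 7.45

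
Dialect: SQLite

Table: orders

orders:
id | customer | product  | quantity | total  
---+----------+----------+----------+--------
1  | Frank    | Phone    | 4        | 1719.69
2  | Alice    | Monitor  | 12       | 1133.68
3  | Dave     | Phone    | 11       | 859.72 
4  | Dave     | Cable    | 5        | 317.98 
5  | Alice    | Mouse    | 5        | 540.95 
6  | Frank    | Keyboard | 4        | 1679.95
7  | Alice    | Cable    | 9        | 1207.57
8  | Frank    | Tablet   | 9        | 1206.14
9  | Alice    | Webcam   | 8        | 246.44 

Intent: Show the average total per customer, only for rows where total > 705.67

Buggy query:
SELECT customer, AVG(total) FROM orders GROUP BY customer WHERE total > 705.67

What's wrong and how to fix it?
Bug: WHERE cannot follow GROUP BY

Fix: Place WHERE between FROM and GROUP BY

Corrected query:
SELECT customer, AVG(total) FROM orders WHERE total > 705.67 GROUP BY customer

Result:
customer | AVG(total)
---------+-----------
Alice    | 1170.625  
Dave     | 859.72    
Frank    | 1535.26   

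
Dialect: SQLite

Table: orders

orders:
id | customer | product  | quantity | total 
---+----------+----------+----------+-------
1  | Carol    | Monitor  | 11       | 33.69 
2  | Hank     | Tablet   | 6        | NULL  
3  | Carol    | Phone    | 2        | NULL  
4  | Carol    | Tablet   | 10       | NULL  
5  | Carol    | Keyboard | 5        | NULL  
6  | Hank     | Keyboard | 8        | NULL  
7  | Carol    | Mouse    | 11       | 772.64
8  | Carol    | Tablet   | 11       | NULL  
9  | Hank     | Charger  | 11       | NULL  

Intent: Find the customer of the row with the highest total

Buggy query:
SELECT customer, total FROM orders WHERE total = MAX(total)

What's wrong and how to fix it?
Bug: WHERE is evaluated per row; an aggregate over the whole table isn't defined there

Fix: Wrap MAX in a scalar subquery so WHERE compares against a single value

Corrected query:
SELECT customer, total FROM orders WHERE total = (SELECT MAX(total) FROM orders)

Result:
customer | total 
---------+-------
Carol    | 772.64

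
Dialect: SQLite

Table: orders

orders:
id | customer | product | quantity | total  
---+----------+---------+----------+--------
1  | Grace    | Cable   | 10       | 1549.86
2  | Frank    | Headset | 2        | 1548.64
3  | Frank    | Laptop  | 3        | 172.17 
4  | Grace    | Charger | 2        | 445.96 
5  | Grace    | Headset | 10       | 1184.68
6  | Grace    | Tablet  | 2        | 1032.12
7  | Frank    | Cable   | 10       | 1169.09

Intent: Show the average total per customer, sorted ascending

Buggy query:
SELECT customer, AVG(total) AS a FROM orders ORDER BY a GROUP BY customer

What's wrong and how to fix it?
Bug: ORDER BY appears before GROUP BY; SQL clause order requires GROUP BY first

Fix: Reorder: SELECT … FROM … GROUP BY … ORDER BY …

Corrected query:
SELECT customer, AVG(total) AS a FROM orders GROUP BY customer ORDER BY a

Result:
customer | a       
---------+---------
Frank    | 963.3   
Grace    | 1053.155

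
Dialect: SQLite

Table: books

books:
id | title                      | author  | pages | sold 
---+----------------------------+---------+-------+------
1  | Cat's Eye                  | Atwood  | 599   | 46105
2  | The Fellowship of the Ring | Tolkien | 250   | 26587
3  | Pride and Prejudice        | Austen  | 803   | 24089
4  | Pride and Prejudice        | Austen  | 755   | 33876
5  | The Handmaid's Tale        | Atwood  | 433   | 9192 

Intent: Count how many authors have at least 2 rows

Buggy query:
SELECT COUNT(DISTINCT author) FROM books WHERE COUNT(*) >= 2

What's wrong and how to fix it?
Bug: WHERE filters individual rows, not groups, so a group-level COUNT is invalid there

Fix: Use a subquery that GROUPs and filters with HAVING, then count its rows

Corrected query:
SELECT COUNT(*) FROM (SELECT author FROM books GROUP BY author HAVING COUNT(*) >= 2)

Result:
COUNT(*)
--------
2       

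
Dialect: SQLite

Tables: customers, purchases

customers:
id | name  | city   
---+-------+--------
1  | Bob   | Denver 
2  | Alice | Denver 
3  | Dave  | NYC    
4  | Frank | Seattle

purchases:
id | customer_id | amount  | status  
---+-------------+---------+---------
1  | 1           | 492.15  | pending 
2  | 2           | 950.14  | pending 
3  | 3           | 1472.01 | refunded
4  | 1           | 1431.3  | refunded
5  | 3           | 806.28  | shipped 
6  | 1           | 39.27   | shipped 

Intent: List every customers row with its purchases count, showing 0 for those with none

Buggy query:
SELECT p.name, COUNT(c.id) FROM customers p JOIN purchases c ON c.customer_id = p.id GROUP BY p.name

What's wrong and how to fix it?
Bug: INNER JOIN drops customers rows that have no matching purchases rows

Fix: Use LEFT JOIN so parents without children still appear (COUNT(c.id) gives 0)

Corrected query:
SELECT p.name, COUNT(c.id) FROM customers p LEFT JOIN purchases c ON c.customer_id = p.id GROUP BY p.name

Result:
name  | COUNT(c.id)
------+------------
Alice | 1          
Bob   | 3          
Dave  | 2          
Frank | 0          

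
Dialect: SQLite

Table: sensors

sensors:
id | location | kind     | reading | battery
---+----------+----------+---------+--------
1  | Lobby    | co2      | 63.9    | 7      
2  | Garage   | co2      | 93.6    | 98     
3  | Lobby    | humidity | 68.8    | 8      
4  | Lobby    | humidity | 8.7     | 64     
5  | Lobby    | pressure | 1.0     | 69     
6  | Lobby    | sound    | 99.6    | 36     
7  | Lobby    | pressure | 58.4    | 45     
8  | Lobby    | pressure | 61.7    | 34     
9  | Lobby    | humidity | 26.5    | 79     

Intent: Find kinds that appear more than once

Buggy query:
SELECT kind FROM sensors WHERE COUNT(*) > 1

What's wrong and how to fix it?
Bug: COUNT(*) is an aggregate and cannot be used in WHERE

Fix: GROUP BY kind, then filter groups with HAVING COUNT(*) > 1

Corrected query:
SELECT kind FROM sensors GROUP BY kind HAVING COUNT(*) > 1

Result:
kind    
--------
co2     
humidity
pressure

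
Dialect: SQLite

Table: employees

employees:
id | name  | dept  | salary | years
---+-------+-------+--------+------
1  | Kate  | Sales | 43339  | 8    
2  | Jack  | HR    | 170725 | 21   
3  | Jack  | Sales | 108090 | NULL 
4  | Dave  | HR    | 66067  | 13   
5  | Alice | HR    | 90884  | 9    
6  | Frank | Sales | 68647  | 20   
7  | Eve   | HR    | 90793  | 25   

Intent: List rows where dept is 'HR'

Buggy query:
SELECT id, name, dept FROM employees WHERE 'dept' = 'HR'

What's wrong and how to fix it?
Bug: Single quotes denote string literals in SQL; the column name is being compared as a constant string

Fix: Reference the column as dept without single quotes

Corrected query:
SELECT id, name, dept FROM employees WHERE dept = 'HR'

Result:
id | name  | dept
---+-------+-----
2  | Jack  | HR  
4  | Dave  | HR  
5  | Alice | HR  
7  | Eve   | HR  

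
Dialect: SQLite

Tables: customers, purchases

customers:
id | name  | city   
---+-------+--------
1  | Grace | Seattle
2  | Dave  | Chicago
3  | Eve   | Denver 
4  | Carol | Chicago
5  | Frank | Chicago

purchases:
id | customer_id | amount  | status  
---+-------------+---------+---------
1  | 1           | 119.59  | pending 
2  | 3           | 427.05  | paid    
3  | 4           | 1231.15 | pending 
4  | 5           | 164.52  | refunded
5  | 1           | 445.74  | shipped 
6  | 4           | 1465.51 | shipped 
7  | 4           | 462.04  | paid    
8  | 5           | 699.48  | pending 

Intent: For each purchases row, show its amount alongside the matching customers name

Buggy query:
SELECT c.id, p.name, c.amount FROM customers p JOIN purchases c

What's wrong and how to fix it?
Bug: Missing join condition: each purchases row is matched to all customers rows instead of just its own

Fix: Specify the join condition linking the foreign key to the parent id

Corrected query:
SELECT c.id, p.name, c.amount FROM customers p JOIN purchases c ON c.customer_id = p.id

Result:
id | name  | amount 
---+-------+--------
1  | Grace | 119.59 
2  | Eve   | 427.05 
3  | Carol | 1231.15
4  | Frank | 164.52 
5  | Grace | 445.74 
6  | Carol | 1465.51
7  | Carol | 462.04 
8  | Frank | 699.48 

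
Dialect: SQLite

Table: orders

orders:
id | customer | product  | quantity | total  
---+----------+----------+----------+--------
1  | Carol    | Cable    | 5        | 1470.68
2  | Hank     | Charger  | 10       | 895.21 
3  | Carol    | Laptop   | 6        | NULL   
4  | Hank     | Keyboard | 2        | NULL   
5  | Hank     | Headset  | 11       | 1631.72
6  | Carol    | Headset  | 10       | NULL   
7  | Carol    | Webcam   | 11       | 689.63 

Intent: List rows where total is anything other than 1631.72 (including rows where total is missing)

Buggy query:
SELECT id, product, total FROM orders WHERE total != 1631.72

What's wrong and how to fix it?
Bug: Inequality against NULL is unknown, not true; rows with NULL are dropped

Fix: Add an explicit OR total IS NULL to include the missing-value rows

Corrected query:
SELECT id, product, total FROM orders WHERE total != 1631.72 OR total IS NULL

Result:
id | product  | total  
---+----------+--------
1  | Cable    | 1470.68
2  | Charger  | 895.21 
3  | Laptop   | NULL   
4  | Keyboard | NULL   
6  | Headset  | NULL   
7  | Webcam   | 689.63 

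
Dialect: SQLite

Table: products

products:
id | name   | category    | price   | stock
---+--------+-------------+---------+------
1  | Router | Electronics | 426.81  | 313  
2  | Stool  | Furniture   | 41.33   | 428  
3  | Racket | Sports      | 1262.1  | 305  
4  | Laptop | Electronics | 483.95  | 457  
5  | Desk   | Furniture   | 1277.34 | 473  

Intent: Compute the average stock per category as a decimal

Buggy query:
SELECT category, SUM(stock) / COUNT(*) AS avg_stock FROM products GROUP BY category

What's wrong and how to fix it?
Bug: Both operands are integers, so '/' performs integer division and truncates

Fix: Cast one side to REAL so the division keeps the fractional part

Corrected query:
SELECT category, SUM(stock) * 1.0 / COUNT(*) AS avg_stock FROM products GROUP BY category

Result:
category    | avg_stock
------------+----------
Electronics | 385      
Furniture   | 450.5    
Sports      | 305      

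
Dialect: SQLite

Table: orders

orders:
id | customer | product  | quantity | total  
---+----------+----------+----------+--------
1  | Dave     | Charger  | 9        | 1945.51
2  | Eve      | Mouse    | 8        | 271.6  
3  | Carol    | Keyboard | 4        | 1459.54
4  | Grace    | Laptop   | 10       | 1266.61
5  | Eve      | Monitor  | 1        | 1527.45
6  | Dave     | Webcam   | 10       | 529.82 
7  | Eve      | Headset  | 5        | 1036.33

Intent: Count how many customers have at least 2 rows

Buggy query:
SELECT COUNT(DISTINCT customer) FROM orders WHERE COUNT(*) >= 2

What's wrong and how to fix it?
Bug: COUNT(*) cannot appear in WHERE; the per-group count doesn't exist yet

Fix: Use a subquery that GROUPs and filters with HAVING, then count its rows

Corrected query:
SELECT COUNT(*) FROM (SELECT customer FROM orders GROUP BY customer HAVING COUNT(*) >= 2)

Result:
COUNT(*)
--------
2       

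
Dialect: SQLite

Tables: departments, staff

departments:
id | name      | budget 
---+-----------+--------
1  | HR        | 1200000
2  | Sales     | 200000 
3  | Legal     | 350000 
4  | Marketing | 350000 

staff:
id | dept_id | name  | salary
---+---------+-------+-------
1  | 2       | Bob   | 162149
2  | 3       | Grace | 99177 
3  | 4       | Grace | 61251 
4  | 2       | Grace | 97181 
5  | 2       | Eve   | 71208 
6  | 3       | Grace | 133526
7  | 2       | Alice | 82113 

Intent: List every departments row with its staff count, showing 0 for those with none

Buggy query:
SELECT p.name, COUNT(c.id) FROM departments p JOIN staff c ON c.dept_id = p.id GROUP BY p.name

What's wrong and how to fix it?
Bug: INNER JOIN drops departments rows that have no matching staff rows

Fix: Switch to LEFT JOIN to retain unmatched parent rows

Corrected query:
SELECT p.name, COUNT(c.id) FROM departments p LEFT JOIN staff c ON c.dept_id = p.id GROUP BY p.name

Result:
name      | COUNT(c.id)
----------+------------
HR        | 0          
Legal     | 2          
Marketing | 1          
Sales     | 4          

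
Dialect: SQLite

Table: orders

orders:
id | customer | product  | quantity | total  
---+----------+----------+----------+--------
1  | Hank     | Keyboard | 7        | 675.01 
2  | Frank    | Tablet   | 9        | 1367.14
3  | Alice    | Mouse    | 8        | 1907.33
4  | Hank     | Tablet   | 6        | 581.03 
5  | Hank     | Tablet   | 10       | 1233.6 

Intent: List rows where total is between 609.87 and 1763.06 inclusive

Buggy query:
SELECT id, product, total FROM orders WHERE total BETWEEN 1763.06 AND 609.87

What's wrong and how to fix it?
Bug: BETWEEN expects the lower bound first; with 1763.06 AND 609.87 the range is empty

Fix: Swap the bounds so the smaller value comes first

Corrected query:
SELECT id, product, total FROM orders WHERE total BETWEEN 609.87 AND 1763.06

Result:
id | product  | total  
---+----------+--------
1  | Keyboard | 675.01 
2  | Tablet   | 1367.14
5  | Tablet   | 1233.6 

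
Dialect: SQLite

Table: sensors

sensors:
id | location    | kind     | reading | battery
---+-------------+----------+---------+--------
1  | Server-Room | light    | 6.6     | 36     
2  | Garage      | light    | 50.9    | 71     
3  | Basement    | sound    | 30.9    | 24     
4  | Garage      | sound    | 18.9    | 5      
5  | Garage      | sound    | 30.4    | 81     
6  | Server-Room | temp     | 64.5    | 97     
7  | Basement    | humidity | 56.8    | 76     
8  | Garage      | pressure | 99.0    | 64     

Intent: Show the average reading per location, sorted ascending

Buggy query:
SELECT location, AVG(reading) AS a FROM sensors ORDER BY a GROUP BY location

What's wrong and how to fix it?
Bug: GROUP BY must precede ORDER BY

Fix: Move ORDER BY to the end, after GROUP BY

Corrected query:
SELECT location, AVG(reading) AS a FROM sensors GROUP BY location ORDER BY a

Result:
location    | a    
------------+------
Server-Room | 35.55
Basement    | 43.85
Garage      | 49.8 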